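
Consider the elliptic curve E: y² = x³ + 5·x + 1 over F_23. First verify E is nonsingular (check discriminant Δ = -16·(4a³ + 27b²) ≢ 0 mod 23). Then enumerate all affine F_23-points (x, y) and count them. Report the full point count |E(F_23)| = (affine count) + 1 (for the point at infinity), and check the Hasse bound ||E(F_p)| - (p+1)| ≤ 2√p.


Affine points = {(0, 1), (0, 22), (4, 4), (4, 19), (5, 6), (5, 17), (8, 1), (8, 22), (9, 4), (9, 19), (10, 4), (10, 19), (12, 8), (12, 15), (13, 3), (13, 20), (14, 3), (14, 20), (15, 1), (15, 22), (17, 10), (17, 13), (18, 9), (18, 14), (19, 3), (19, 20), (21, 11), (21, 12), (22, 8), (22, 15)}; affine count = 30; |E(F_23)| = 31.

Discriminant check: Δ ∝ 4a³ + 27b² = 4·5³ + 27·1² = 4·125 + 27·1 ≡ 21 (mod 23). Nonzero ⇒ E is nonsingular.
For each x ∈ F_23, compute rhs = x³ + 5·x + 1 mod 23, then count y ∈ F_23 with y² ≡ rhs.
  x = 0: rhs = 1, matching y values: 1, 22 (2 points).
  x = 1: rhs = 7, matching y values: none (0 points).
  x = 2: rhs = 19, matching y values: none (0 points).
  x = 3: rhs = 20, matching y values: none (0 points).
  x = 4: rhs = 16, matching y values: 4, 19 (2 points).
  x = 5: rhs = 13, matching y values: 6, 17 (2 points).
  x = 6: rhs = 17, matching y values: none (0 points).
  x = 7: rhs = 11, matching y values: none (0 points).
  x = 8: rhs = 1, matching y values: 1, 22 (2 points).
  x = 9: rhs = 16, matching y values: 4, 19 (2 points).
  x = 10: rhs = 16, matching y values: 4, 19 (2 points).
  x = 11: rhs = 7, matching y values: none (0 points).
  x = 12: rhs = 18, matching y values: 8, 15 (2 points).
  x = 13: rhs = 9, matching y values: 3, 20 (2 points).
  x = 14: rhs = 9, matching y values: 3, 20 (2 points).
  x = 15: rhs = 1, matching y values: 1, 22 (2 points).
  x = 16: rhs = 14, matching y values: none (0 points).
  x = 17: rhs = 8, matching y values: 10, 13 (2 points).
  x = 18: rhs = 12, matching y values: 9, 14 (2 points).
  x = 19: rhs = 9, matching y values: 3, 20 (2 points).
  x = 20: rhs = 5, matching y values: none (0 points).
  x = 21: rhs = 6, matching y values: 11, 12 (2 points).
  x = 22: rhs = 18, matching y values: 8, 15 (2 points).
Total affine count: 30.
Full point count |E(F_23)| = 30 + 1 = 31.
Hasse bound: |31 − (23+1)| = |7| = 7 ≤ 2√23 ≈ 9.5917 ✓.


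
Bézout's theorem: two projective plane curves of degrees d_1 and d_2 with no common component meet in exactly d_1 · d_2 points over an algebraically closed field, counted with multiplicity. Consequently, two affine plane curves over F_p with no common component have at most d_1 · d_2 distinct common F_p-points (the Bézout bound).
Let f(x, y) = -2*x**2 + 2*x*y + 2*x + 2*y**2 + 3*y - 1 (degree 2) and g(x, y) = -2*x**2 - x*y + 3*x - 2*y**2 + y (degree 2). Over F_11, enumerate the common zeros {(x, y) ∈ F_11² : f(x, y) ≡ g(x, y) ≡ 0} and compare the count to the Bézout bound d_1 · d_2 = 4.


Common zeros: ∅; count = 0; Bézout bound = 4.

deg(f) = 2, deg(g) = 2, so Bézout bound = 4.
Scan x ∈ F_11. For each x, list the y ∈ F_11 with f(x, y) ≡ 0 and those with g(x, y) ≡ 0 (mod 11); the common zeros in that column are the intersection.
  x = 0: f ≡ 0 at y ∈ ∅; g ≡ 0 at y ∈ {0, 6}; common: ∅.
  x = 1: f ≡ 0 at y ∈ {7}; g ≡ 0 at y ∈ ∅; common: ∅.
  x = 2: f ≡ 0 at y ∈ {4, 9}; g ≡ 0 at y ∈ ∅; common: ∅.
  x = 3: f ≡ 0 at y ∈ {4, 8}; g ≡ 0 at y ∈ {3, 7}; common: ∅.
  x = 4: f ≡ 0 at y ∈ ∅; g ≡ 0 at y ∈ {6, 9}; common: ∅.
  x = 5: f ≡ 0 at y ∈ ∅; g ≡ 0 at y ∈ {10}; common: ∅.
  x = 6: f ≡ 0 at y ∈ {1, 8}; g ≡ 0 at y ∈ {7}; common: ∅.
  x = 7: f ≡ 0 at y ∈ {1, 7}; g ≡ 0 at y ∈ {0, 8}; common: ∅.
  x = 8: f ≡ 0 at y ∈ {9}; g ≡ 0 at y ∈ {3, 10}; common: ∅.
  x = 9: f ≡ 0 at y ∈ ∅; g ≡ 0 at y ∈ ∅; common: ∅.
  x = 10: f ≡ 0 at y ∈ ∅; g ≡ 0 at y ∈ ∅; common: ∅.
Collecting: common zeros = ∅, so the count is 0.
Comparison with the Bézout bound: 0 ≤ 4 = deg(f)·deg(g), as expected for curves with no common component (the affine F_11-count falls short of the bound because intersections may lie at infinity, over extension fields, or carry multiplicity).


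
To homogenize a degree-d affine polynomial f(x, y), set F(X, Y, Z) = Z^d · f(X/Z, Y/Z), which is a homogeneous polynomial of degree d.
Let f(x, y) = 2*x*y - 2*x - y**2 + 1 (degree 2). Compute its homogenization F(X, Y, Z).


F(X, Y, Z) = 2*X*Y - 2*X*Z - Y**2 + Z**2

deg(f) = 2.
Substitute x = X/Z, y = Y/Z into f, then multiply by Z^2.
  monomial 2·x^1·y^1 ↦ 2·X^1·Y^1·Z^0.
  monomial -2·x^1·y^0 ↦ -2·X^1·Y^0·Z^1.
  monomial -1·x^0·y^2 ↦ -1·X^0·Y^2·Z^0.
  monomial 1·x^0·y^0 ↦ 1·X^0·Y^0·Z^2.
Collecting: F(X, Y, Z) = 2*X*Y - 2*X*Z - Y**2 + Z**2.


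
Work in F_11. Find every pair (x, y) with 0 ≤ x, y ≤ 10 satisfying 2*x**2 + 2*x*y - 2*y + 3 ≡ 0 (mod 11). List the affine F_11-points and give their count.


Affine F_11-points: {(0, 7), (2, 0), (3, 3), (4, 7), (5, 3), (6, 9), (7, 9), (8, 4), (9, 0), (10, 4)}; count = 10.

For each of the 121 pairs (x, y) ∈ F_11², evaluate f(x, y) mod 11. Record the zeros.
  x = 0: [0↦3, 1↦1, 2↦10, 3↦8, 4↦6, 5↦4, 6↦2, 7↦0, 8↦9, 9↦7, 10↦5]  zeros at y ∈ {7}
  x = 1: [0↦5, 1↦5, 2↦5, 3↦5, 4↦5, 5↦5, 6↦5, 7↦5, 8↦5, 9↦5, 10↦5]  zeros at y ∈ ∅
  x = 2: [0↦0, 1↦2, 2↦4, 3↦6, 4↦8, 5↦10, 6↦1, 7↦3, 8↦5, 9↦7, 10↦9]  zeros at y ∈ {0}
  x = 3: [0↦10, 1↦3, 2↦7, 3↦0, 4↦4, 5↦8, 6↦1, 7↦5, 8↦9, 9↦2, 10↦6]  zeros at y ∈ {3}
  x = 4: [0↦2, 1↦8, 2↦3, 3↦9, 4↦4, 5↦10, 6↦5, 7↦0, 8↦6, 9↦1, 10↦7]  zeros at y ∈ {7}
  x = 5: [0↦9, 1↦6, 2↦3, 3↦0, 4↦8, 5↦5, 6↦2, 7↦10, 8↦7, 9↦4, 10↦1]  zeros at y ∈ {3}
  x = 6: [0↦9, 1↦8, 2↦7, 3↦6, 4↦5, 5↦4, 6↦3, 7↦2, 8↦1, 9↦0, 10↦10]  zeros at y ∈ {9}
  x = 7: [0↦2, 1↦3, 2↦4, 3↦5, 4↦6, 5↦7, 6↦8, 7↦9, 8↦10, 9↦0, 10↦1]  zeros at y ∈ {9}
  x = 8: [0↦10, 1↦2, 2↦5, 3↦8, 4↦0, 5↦3, 6↦6, 7↦9, 8↦1, 9↦4, 10↦7]  zeros at y ∈ {4}
  x = 9: [0↦0, 1↦5, 2↦10, 3↦4, 4↦9, 5↦3, 6↦8, 7↦2, 8↦7, 9↦1, 10↦6]  zeros at y ∈ {0}
  x = 10: [0↦5, 1↦1, 2↦8, 3↦4, 4↦0, 5↦7, 6↦3, 7↦10, 8↦6, 9↦2, 10↦9]  zeros at y ∈ {4}
Collecting zeros: affine points = {(0, 7), (2, 0), (3, 3), (4, 7), (5, 3), (6, 9), (7, 9), (8, 4), (9, 0), (10, 4)}.
Total count |C(F_11)_aff| = 10.


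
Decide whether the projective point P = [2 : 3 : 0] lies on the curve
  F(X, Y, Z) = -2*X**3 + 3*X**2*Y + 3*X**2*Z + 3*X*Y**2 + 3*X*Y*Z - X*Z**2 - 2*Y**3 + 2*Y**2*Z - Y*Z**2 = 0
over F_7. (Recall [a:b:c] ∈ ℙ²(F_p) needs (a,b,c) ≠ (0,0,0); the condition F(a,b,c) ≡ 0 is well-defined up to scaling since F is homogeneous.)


F(2,3,0) ≡ 6 (mod 7); P is NOT on the curve.

Evaluate F(2, 3, 0) term-by-term (mod 7).
  -2*X**3 ↦ -2·8·1·1 = -16
  3*X**2*Y ↦ 3·4·3·1 = 36
  3*X**2*Z ↦ 3·4·1·0 = 0
  3*X*Y**2 ↦ 3·2·9·1 = 54
  3*X*Y*Z ↦ 3·2·3·0 = 0
  -X*Z**2 ↦ -1·2·1·0 = 0
  -2*Y**3 ↦ -2·1·27·1 = -54
  2*Y**2*Z ↦ 2·1·9·0 = 0
  -Y*Z**2 ↦ -1·1·3·0 = 0
Sum: F(2, 3, 0) = (-16) + (36) + (0) + (54) + (0) + (0) + (-54) + (0) + (0) = 20.
Reducing mod 7: 20 ≡ 6 (mod 7).
Since F(a, b, c) ≡ 6 ≠ 0 (mod 7), P does NOT lie on the curve.


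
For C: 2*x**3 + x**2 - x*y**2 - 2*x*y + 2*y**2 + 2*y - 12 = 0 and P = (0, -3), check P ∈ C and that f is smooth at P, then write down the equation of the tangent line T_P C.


Tangent line at P: -3*x - 10*y - 30 = 0.

Step 1: f(0, -3) = 0, so P lies on C.
Step 2: partial derivatives
  f_x(x, y) = 6*x**2 + 2*x - y**2 - 2*y, f_y(x, y) = -2*x*y - 2*x + 4*y + 2.
  f_x(P) = -3, f_y(P) = -10 (gradient nonzero, so P is smooth).
Step 3: tangent line at P: -3·(x − 0) + -10·(y − -3) = 0.
Expanding: -3*x - 10*y - 30 = 0.


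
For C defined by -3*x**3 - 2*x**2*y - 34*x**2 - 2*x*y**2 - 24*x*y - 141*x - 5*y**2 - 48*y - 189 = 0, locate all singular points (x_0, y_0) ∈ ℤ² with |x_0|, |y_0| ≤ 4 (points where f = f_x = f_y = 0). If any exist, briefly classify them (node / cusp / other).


Singular points: {(-3, -3)}; classification: node.

Compute partial derivatives:
  f_x = -9*x**2 - 4*x*y - 68*x - 2*y**2 - 24*y - 141.
  f_y = -2*x**2 - 4*x*y - 24*x - 10*y - 48.
Scan x_0 ∈ {−4, ..., 4}. For each x_0, f_y(x_0, y) is a polynomial in y; find its integer roots y ∈ {−4, ..., 4}, then test f_x and f at those candidates.
  x = -4: f_y(-4, y) = 6*y + 16; no integer root y with |y| ≤ 4.
  x = -3: f_y(-3, y) = 2*y + 6; vanishes at y ∈ {-3}. (-3, -3): f_x = 0, f = 0 — SINGULAR.
  x = -2: f_y(-2, y) = -2*y - 8; vanishes at y ∈ {-4}. (-2, -4): f_x = -9 ≠ 0.
  x = -1: f_y(-1, y) = -6*y - 26; no integer root y with |y| ≤ 4.
  x = 0: f_y(0, y) = -10*y - 48; no integer root y with |y| ≤ 4.
  x = 1: f_y(1, y) = -14*y - 74; no integer root y with |y| ≤ 4.
  x = 2: f_y(2, y) = -18*y - 104; no integer root y with |y| ≤ 4.
  x = 3: f_y(3, y) = -22*y - 138; no integer root y with |y| ≤ 4.
  x = 4: f_y(4, y) = -26*y - 176; no integer root y with |y| ≤ 4.
Only singular point on the grid: (-3, -3).
Classify: substitute x = -3 + u, y = -3 + v and expand: f = -3*u**3 - 2*u**2*v - u**2 - 2*u*v**2 + v**2.
No constant or linear terms (consistent with a singular point). Quadratic part: -u**2 + v**2. Cubic part: -3*u**3 - 2*u**2*v - 2*u*v**2.
The quadratic part v**2 - u**2 = (v − u)(v + u) splits into two distinct linear factors, so there are two distinct tangent lines y − -3 = ±(x − -3) — this is a node (ordinary double point).
Classification: node.


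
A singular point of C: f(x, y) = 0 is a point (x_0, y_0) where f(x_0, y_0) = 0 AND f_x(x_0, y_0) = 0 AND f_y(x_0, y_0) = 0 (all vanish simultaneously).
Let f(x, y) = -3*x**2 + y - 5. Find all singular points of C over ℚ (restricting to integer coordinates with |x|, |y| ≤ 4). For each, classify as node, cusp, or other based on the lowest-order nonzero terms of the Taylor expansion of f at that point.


No singular points in the scanned grid; C is smooth there.

Compute partial derivatives:
  f_x = -6*x.
  f_y = 1.
f_y = 1 is a nonzero constant, so f_y never vanishes: no point (x, y) can satisfy f = f_x = f_y = 0. In particular no (x, y) ∈ {−4, ..., 4}² is singular; the curve is smooth.


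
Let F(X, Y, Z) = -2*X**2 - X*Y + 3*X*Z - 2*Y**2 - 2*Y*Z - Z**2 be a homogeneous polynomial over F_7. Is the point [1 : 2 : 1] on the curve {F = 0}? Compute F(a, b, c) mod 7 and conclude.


F(1,2,1) ≡ 0 (mod 7); P is on the curve.

Evaluate F(1, 2, 1) term-by-term (mod 7).
  -2*X**2 ↦ -2·1·1·1 = -2
  -X*Y ↦ -1·1·2·1 = -2
  3*X*Z ↦ 3·1·1·1 = 3
  -2*Y**2 ↦ -2·1·4·1 = -8
  -2*Y*Z ↦ -2·1·2·1 = -4
  -Z**2 ↦ -1·1·1·1 = -1
Sum: F(1, 2, 1) = (-2) + (-2) + (3) + (-8) + (-4) + (-1) = -14.
Reducing mod 7: -14 ≡ 0 (mod 7).
Since F(a, b, c) ≡ 0 (mod 7), P lies on the curve.


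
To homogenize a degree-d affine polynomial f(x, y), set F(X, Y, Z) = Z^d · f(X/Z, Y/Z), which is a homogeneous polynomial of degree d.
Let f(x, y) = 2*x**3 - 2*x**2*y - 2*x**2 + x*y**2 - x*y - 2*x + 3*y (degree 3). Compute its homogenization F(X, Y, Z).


F(X, Y, Z) = 2*X**3 - 2*X**2*Y - 2*X**2*Z + X*Y**2 - X*Y*Z - 2*X*Z**2 + 3*Y*Z**2

deg(f) = 3.
Substitute x = X/Z, y = Y/Z into f, then multiply by Z^3.
  monomial 2·x^3·y^0 ↦ 2·X^3·Y^0·Z^0.
  monomial -2·x^2·y^1 ↦ -2·X^2·Y^1·Z^0.
  monomial -2·x^2·y^0 ↦ -2·X^2·Y^0·Z^1.
  monomial 1·x^1·y^2 ↦ 1·X^1·Y^2·Z^0.
  monomial -1·x^1·y^1 ↦ -1·X^1·Y^1·Z^1.
  monomial -2·x^1·y^0 ↦ -2·X^1·Y^0·Z^2.
  monomial 3·x^0·y^1 ↦ 3·X^0·Y^1·Z^2.
Collecting: F(X, Y, Z) = 2*X**3 - 2*X**2*Y - 2*X**2*Z + X*Y**2 - X*Y*Z - 2*X*Z**2 + 3*Y*Z**2.


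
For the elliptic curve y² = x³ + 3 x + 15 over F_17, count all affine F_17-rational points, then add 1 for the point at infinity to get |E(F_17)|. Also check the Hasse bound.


Affine points = {(0, 7), (0, 10), (1, 6), (1, 11), (3, 0), (5, 6), (5, 11), (10, 5), (10, 12), (11, 6), (11, 11), (14, 8), (14, 9), (15, 1), (15, 16)}; affine count = 15; |E(F_17)| = 16.

Discriminant check: Δ ∝ 4a³ + 27b² = 4·3³ + 27·15² = 4·27 + 27·225 ≡ 12 (mod 17). Nonzero ⇒ E is nonsingular.
For each x ∈ F_17, compute rhs = x³ + 3·x + 15 mod 17, then count y ∈ F_17 with y² ≡ rhs.
  x = 0: rhs = 15, matching y values: 7, 10 (2 points).
  x = 1: rhs = 2, matching y values: 6, 11 (2 points).
  x = 2: rhs = 12, matching y values: none (0 points).
  x = 3: rhs = 0, matching y values: 0 (1 points).
  x = 4: rhs = 6, matching y values: none (0 points).
  x = 5: rhs = 2, matching y values: 6, 11 (2 points).
  x = 6: rhs = 11, matching y values: none (0 points).
  x = 7: rhs = 5, matching y values: none (0 points).
  x = 8: rhs = 7, matching y values: none (0 points).
  x = 9: rhs = 6, matching y values: none (0 points).
  x = 10: rhs = 8, matching y values: 5, 12 (2 points).
  x = 11: rhs = 2, matching y values: 6, 11 (2 points).
  x = 12: rhs = 11, matching y values: none (0 points).
  x = 13: rhs = 7, matching y values: none (0 points).
  x = 14: rhs = 13, matching y values: 8, 9 (2 points).
  x = 15: rhs = 1, matching y values: 1, 16 (2 points).
  x = 16: rhs = 11, matching y values: none (0 points).
Total affine count: 15.
Full point count |E(F_17)| = 15 + 1 = 16.
Hasse bound: |16 − (17+1)| = |-2| = 2 ≤ 2√17 ≈ 8.2462 ✓.


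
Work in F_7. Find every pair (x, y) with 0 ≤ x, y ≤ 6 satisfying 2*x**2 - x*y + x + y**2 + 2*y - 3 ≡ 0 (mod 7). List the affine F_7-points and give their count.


Affine F_7-points: {(0, 1), (0, 4), (1, 0), (1, 6), (2, 0), (5, 4), (5, 6)}; count = 7.

For each of the 49 pairs (x, y) ∈ F_7², evaluate f(x, y) mod 7. Record the zeros.
  x = 0: [0↦4, 1↦0, 2↦5, 3↦5, 4↦0, 5↦4, 6↦3]  zeros at y ∈ {1, 4}
  x = 1: [0↦0, 1↦2, 2↦6, 3↦5, 4↦6, 5↦2, 6↦0]  zeros at y ∈ {0, 6}
  x = 2: [0↦0, 1↦1, 2↦4, 3↦2, 4↦2, 5↦4, 6↦1]  zeros at y ∈ {0}
  x = 3: [0↦4, 1↦4, 2↦6, 3↦3, 4↦2, 5↦3, 6↦6]  zeros at y ∈ ∅
  x = 4: [0↦5, 1↦4, 2↦5, 3↦1, 4↦6, 5↦6, 6↦1]  zeros at y ∈ ∅
  x = 5: [0↦3, 1↦1, 2↦1, 3↦3, 4↦0, 5↦6, 6↦0]  zeros at y ∈ {4, 6}
  x = 6: [0↦5, 1↦2, 2↦1, 3↦2, 4↦5, 5↦3, 6↦3]  zeros at y ∈ ∅
Collecting zeros: affine points = {(0, 1), (0, 4), (1, 0), (1, 6), (2, 0), (5, 4), (5, 6)}.
Total count |C(F_7)_aff| = 7.


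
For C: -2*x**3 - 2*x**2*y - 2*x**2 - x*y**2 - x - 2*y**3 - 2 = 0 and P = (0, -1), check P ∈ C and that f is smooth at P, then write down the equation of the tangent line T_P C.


Tangent line at P: -2*x - 6*y - 6 = 0.

Step 1: f(0, -1) = 0, so P lies on C.
Step 2: partial derivatives
  f_x(x, y) = -6*x**2 - 4*x*y - 4*x - y**2 - 1, f_y(x, y) = -2*x**2 - 2*x*y - 6*y**2.
  f_x(P) = -2, f_y(P) = -6 (gradient nonzero, so P is smooth).
Step 3: tangent line at P: -2·(x − 0) + -6·(y − -1) = 0.
Expanding: -2*x - 6*y - 6 = 0.


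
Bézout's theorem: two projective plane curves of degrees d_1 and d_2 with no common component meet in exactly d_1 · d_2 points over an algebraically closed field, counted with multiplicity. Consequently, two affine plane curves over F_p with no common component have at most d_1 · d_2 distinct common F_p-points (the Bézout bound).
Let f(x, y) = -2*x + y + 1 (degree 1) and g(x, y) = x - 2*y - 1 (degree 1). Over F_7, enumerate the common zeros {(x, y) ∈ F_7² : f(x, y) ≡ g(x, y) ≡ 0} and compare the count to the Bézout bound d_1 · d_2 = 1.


Common zeros: {(5, 2)}; count = 1; Bézout bound = 1.

deg(f) = 1, deg(g) = 1, so Bézout bound = 1.
Scan x ∈ F_7. For each x, list the y ∈ F_7 with f(x, y) ≡ 0 and those with g(x, y) ≡ 0 (mod 7); the common zeros in that column are the intersection.
  x = 0: f ≡ 0 at y ∈ {6}; g ≡ 0 at y ∈ {3}; common: ∅.
  x = 1: f ≡ 0 at y ∈ {1}; g ≡ 0 at y ∈ {0}; common: ∅.
  x = 2: f ≡ 0 at y ∈ {3}; g ≡ 0 at y ∈ {4}; common: ∅.
  x = 3: f ≡ 0 at y ∈ {5}; g ≡ 0 at y ∈ {1}; common: ∅.
  x = 4: f ≡ 0 at y ∈ {0}; g ≡ 0 at y ∈ {5}; common: ∅.
  x = 5: f ≡ 0 at y ∈ {2}; g ≡ 0 at y ∈ {2}; common: {2}.
  x = 6: f ≡ 0 at y ∈ {4}; g ≡ 0 at y ∈ {6}; common: ∅.
Collecting: common zeros = {(5, 2)}, so the count is 1.
Comparison with the Bézout bound: 1 ≤ 1 = deg(f)·deg(g), as expected for curves with no common component (the bound is attained).


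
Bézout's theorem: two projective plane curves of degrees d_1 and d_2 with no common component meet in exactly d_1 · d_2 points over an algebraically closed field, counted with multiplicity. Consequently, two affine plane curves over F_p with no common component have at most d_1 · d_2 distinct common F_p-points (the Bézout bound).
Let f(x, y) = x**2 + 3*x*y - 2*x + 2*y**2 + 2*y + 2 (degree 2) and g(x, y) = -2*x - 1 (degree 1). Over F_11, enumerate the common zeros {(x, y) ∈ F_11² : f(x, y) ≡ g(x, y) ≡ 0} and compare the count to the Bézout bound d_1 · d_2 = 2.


Common zeros: ∅; count = 0; Bézout bound = 2.

deg(f) = 2, deg(g) = 1, so Bézout bound = 2.
Scan x ∈ F_11. For each x, list the y ∈ F_11 with f(x, y) ≡ 0 and those with g(x, y) ≡ 0 (mod 11); the common zeros in that column are the intersection.
  x = 0: f ≡ 0 at y ∈ ∅; g ≡ 0 at y ∈ ∅; common: ∅.
  x = 1: f ≡ 0 at y ∈ ∅; g ≡ 0 at y ∈ ∅; common: ∅.
  x = 2: f ≡ 0 at y ∈ {3, 4}; g ≡ 0 at y ∈ ∅; common: ∅.
  x = 3: f ≡ 0 at y ∈ {5, 6}; g ≡ 0 at y ∈ ∅; common: ∅.
  x = 4: f ≡ 0 at y ∈ ∅; g ≡ 0 at y ∈ ∅; common: ∅.
  x = 5: f ≡ 0 at y ∈ ∅; g ≡ 0 at y ∈ {0, 1, 2, 3, 4, 5, 6, 7, 8, 9, 10}; common: ∅.
  x = 6: f ≡ 0 at y ∈ {5, 7}; g ≡ 0 at y ∈ ∅; common: ∅.
  x = 7: f ≡ 0 at y ∈ ∅; g ≡ 0 at y ∈ ∅; common: ∅.
  x = 8: f ≡ 0 at y ∈ {2, 7}; g ≡ 0 at y ∈ ∅; common: ∅.
  x = 9: f ≡ 0 at y ∈ ∅; g ≡ 0 at y ∈ ∅; common: ∅.
  x = 10: f ≡ 0 at y ∈ {2, 4}; g ≡ 0 at y ∈ ∅; common: ∅.
Collecting: common zeros = ∅, so the count is 0.
Comparison with the Bézout bound: 0 ≤ 2 = deg(f)·deg(g), as expected for curves with no common component (the affine F_11-count falls short of the bound because intersections may lie at infinity, over extension fields, or carry multiplicity).


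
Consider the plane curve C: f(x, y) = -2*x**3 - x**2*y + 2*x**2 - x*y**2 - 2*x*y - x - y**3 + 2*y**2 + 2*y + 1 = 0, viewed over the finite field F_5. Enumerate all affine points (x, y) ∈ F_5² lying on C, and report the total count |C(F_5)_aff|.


Affine F_5-points: {(0, 2), (1, 0), (3, 4), (4, 3)}; count = 4.

For each of the 25 pairs (x, y) ∈ F_5², evaluate f(x, y) mod 5. Record the zeros.
  x = 0: [0↦1, 1↦4, 2↦0, 3↦3, 4↦2]  zeros at y ∈ {2}
  x = 1: [0↦0, 1↦4, 2↦4, 3↦4, 4↦3]  zeros at y ∈ {0}
  x = 2: [0↦1, 1↦4, 2↦1, 3↦1, 4↦3]  zeros at y ∈ ∅
  x = 3: [0↦2, 1↦2, 2↦4, 3↦2, 4↦0]  zeros at y ∈ {4}
  x = 4: [0↦1, 1↦1, 2↦1, 3↦0, 4↦2]  zeros at y ∈ {3}
Collecting zeros: affine points = {(0, 2), (1, 0), (3, 4), (4, 3)}.
Total count |C(F_5)_aff| = 4.


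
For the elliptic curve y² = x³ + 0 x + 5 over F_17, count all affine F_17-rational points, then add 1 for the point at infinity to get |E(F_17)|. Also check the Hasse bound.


Affine points = {(2, 8), (2, 9), (3, 7), (3, 10), (4, 1), (4, 16), (6, 0), (7, 5), (7, 12), (10, 6), (10, 11), (12, 4), (12, 13), (13, 3), (13, 14), (16, 2), (16, 15)}; affine count = 17; |E(F_17)| = 18.

Discriminant check: Δ ∝ 4a³ + 27b² = 4·0³ + 27·5² = 4·0 + 27·25 ≡ 12 (mod 17). Nonzero ⇒ E is nonsingular.
For each x ∈ F_17, compute rhs = x³ + 0·x + 5 mod 17, then count y ∈ F_17 with y² ≡ rhs.
  x = 0: rhs = 5, matching y values: none (0 points).
  x = 1: rhs = 6, matching y values: none (0 points).
  x = 2: rhs = 13, matching y values: 8, 9 (2 points).
  x = 3: rhs = 15, matching y values: 7, 10 (2 points).
  x = 4: rhs = 1, matching y values: 1, 16 (2 points).
  x = 5: rhs = 11, matching y values: none (0 points).
  x = 6: rhs = 0, matching y values: 0 (1 points).
  x = 7: rhs = 8, matching y values: 5, 12 (2 points).
  x = 8: rhs = 7, matching y values: none (0 points).
  x = 9: rhs = 3, matching y values: none (0 points).
  x = 10: rhs = 2, matching y values: 6, 11 (2 points).
  x = 11: rhs = 10, matching y values: none (0 points).
  x = 12: rhs = 16, matching y values: 4, 13 (2 points).
  x = 13: rhs = 9, matching y values: 3, 14 (2 points).
  x = 14: rhs = 12, matching y values: none (0 points).
  x = 15: rhs = 14, matching y values: none (0 points).
  x = 16: rhs = 4, matching y values: 2, 15 (2 points).
Total affine count: 17.
Full point count |E(F_17)| = 17 + 1 = 18.
Hasse bound: |18 − (17+1)| = |0| = 0 ≤ 2√17 ≈ 8.2462 ✓.


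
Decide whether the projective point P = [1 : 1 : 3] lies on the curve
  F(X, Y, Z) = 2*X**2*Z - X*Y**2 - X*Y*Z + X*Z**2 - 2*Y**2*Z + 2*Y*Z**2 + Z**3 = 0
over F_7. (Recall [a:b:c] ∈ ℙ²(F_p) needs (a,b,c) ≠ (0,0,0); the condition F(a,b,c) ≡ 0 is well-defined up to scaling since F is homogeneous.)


F(1,1,3) ≡ 1 (mod 7); P is NOT on the curve.

Evaluate F(1, 1, 3) term-by-term (mod 7).
  2*X**2*Z ↦ 2·1·1·3 = 6
  -X*Y**2 ↦ -1·1·1·1 = -1
  -X*Y*Z ↦ -1·1·1·3 = -3
  X*Z**2 ↦ 1·1·1·9 = 9
  -2*Y**2*Z ↦ -2·1·1·3 = -6
  2*Y*Z**2 ↦ 2·1·1·9 = 18
  Z**3 ↦ 1·1·1·27 = 27
Sum: F(1, 1, 3) = (6) + (-1) + (-3) + (9) + (-6) + (18) + (27) = 50.
Reducing mod 7: 50 ≡ 1 (mod 7).
Since F(a, b, c) ≡ 1 ≠ 0 (mod 7), P does NOT lie on the curve.


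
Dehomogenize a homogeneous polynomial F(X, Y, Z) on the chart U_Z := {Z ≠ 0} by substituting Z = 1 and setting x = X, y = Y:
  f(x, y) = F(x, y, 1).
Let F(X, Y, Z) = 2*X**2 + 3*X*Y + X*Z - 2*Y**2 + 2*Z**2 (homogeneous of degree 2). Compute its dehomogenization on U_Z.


f(x, y) = 2*x**2 + 3*x*y + x - 2*y**2 + 2

On U_Z we set Z = 1. Each monomial c·X^i·Y^j·Z^k in F becomes c·x^i·y^j·1^k = c·x^i·y^j.
Substituting Z = 1: F(X, Y, 1) = 2*x**2 + 3*x*y + x - 2*y**2 + 2.
Note: deg(f) ≤ deg(F) = 2; strict inequality happens when F is divisible by Z (lost terms).


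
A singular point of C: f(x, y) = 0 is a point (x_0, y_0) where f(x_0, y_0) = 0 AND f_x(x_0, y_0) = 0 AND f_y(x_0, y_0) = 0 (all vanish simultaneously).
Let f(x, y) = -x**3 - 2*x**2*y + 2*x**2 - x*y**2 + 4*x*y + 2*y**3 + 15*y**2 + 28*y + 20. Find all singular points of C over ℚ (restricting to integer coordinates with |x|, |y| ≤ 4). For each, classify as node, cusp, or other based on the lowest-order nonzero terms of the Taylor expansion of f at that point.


Singular points: {(2, -2)}; classification: cusp.

Compute partial derivatives:
  f_x = -3*x**2 - 4*x*y + 4*x - y**2 + 4*y.
  f_y = -2*x**2 - 2*x*y + 4*x + 6*y**2 + 30*y + 28.
Scan x_0 ∈ {−4, ..., 4}. For each x_0, f_y(x_0, y) is a polynomial in y; find its integer roots y ∈ {−4, ..., 4}, then test f_x and f at those candidates.
  x = -4: f_y(-4, y) = 6*y**2 + 38*y - 20; no integer root y with |y| ≤ 4.
  x = -3: f_y(-3, y) = 6*y**2 + 36*y - 2; no integer root y with |y| ≤ 4.
  x = -2: f_y(-2, y) = 6*y**2 + 34*y + 12; no integer root y with |y| ≤ 4.
  x = -1: f_y(-1, y) = 6*y**2 + 32*y + 22; no integer root y with |y| ≤ 4.
  x = 0: f_y(0, y) = 6*y**2 + 30*y + 28; no integer root y with |y| ≤ 4.
  x = 1: f_y(1, y) = 6*y**2 + 28*y + 30; vanishes at y ∈ {-3}. (1, -3): f_x = -8 ≠ 0.
  x = 2: f_y(2, y) = 6*y**2 + 26*y + 28; vanishes at y ∈ {-2}. (2, -2): f_x = 0, f = 0 — SINGULAR.
  x = 3: f_y(3, y) = 6*y**2 + 24*y + 22; no integer root y with |y| ≤ 4.
  x = 4: f_y(4, y) = 6*y**2 + 22*y + 12; vanishes at y ∈ {-3}. (4, -3): f_x = -5 ≠ 0.
Only singular point on the grid: (2, -2).
Classify: substitute x = 2 + u, y = -2 + v and expand: f = -u**3 - 2*u**2*v - u*v**2 + 2*v**3 + v**2.
No constant or linear terms (consistent with a singular point). Quadratic part: v**2. Cubic part: -u**3 - 2*u**2*v - u*v**2 + 2*v**3.
The quadratic part v**2 is a perfect square, so there is a single (double) tangent line v = 0, i.e. y = -2. Restricting the cubic part to that line (v = 0) leaves -u**3 ≠ 0, so f is not divisible by v and the branch is v² ≈ u**3 to lowest order — this is a cusp.
Classification: cusp.


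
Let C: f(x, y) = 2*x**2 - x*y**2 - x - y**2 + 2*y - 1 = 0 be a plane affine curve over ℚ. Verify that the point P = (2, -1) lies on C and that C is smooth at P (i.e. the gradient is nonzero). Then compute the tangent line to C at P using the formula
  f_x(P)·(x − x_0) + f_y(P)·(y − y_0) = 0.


Tangent line at P: 6*x + 8*y - 4 = 0.

Step 1: f(2, -1) = 0, so P lies on C.
Step 2: partial derivatives
  f_x(x, y) = 4*x - y**2 - 1, f_y(x, y) = -2*x*y - 2*y + 2.
  f_x(P) = 6, f_y(P) = 8 (gradient nonzero, so P is smooth).
Step 3: tangent line at P: 6·(x − 2) + 8·(y − -1) = 0.
Expanding: 6*x + 8*y - 4 = 0.


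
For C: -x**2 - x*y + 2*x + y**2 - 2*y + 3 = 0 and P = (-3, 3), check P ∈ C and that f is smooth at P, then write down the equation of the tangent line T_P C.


Tangent line at P: 5*x + 7*y - 6 = 0.

Step 1: f(-3, 3) = 0, so P lies on C.
Step 2: partial derivatives
  f_x(x, y) = -2*x - y + 2, f_y(x, y) = -x + 2*y - 2.
  f_x(P) = 5, f_y(P) = 7 (gradient nonzero, so P is smooth).
Step 3: tangent line at P: 5·(x − -3) + 7·(y − 3) = 0.
Expanding: 5*x + 7*y - 6 = 0.


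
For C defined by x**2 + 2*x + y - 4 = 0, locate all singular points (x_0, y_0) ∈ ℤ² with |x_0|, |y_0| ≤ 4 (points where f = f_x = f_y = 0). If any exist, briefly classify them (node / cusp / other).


No singular points in the scanned grid; C is smooth there.

Compute partial derivatives:
  f_x = 2*x + 2.
  f_y = 1.
f_y = 1 is a nonzero constant, so f_y never vanishes: no point (x, y) can satisfy f = f_x = f_y = 0. In particular no (x, y) ∈ {−4, ..., 4}² is singular; the curve is smooth.


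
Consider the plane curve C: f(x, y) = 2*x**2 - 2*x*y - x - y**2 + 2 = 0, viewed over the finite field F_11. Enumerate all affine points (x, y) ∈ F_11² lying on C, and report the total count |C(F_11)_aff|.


Affine F_11-points: {(1, 1), (1, 8), (2, 8), (2, 10), (3, 6), (3, 10), (6, 1), (6, 9), (9, 6), (9, 9)}; count = 10.

For each of the 121 pairs (x, y) ∈ F_11², evaluate f(x, y) mod 11. Record the zeros.
  x = 0: [0↦2, 1↦1, 2↦9, 3↦4, 4↦8, 5↦10, 6↦10, 7↦8, 8↦4, 9↦9, 10↦1]  zeros at y ∈ ∅
  x = 1: [0↦3, 1↦0, 2↦6, 3↦10, 4↦1, 5↦1, 6↦10, 7↦6, 8↦0, 9↦3, 10↦4]  zeros at y ∈ {1, 8}
  x = 2: [0↦8, 1↦3, 2↦7, 3↦9, 4↦9, 5↦7, 6↦3, 7↦8, 8↦0, 9↦1, 10↦0]  zeros at y ∈ {8, 10}
  x = 3: [0↦6, 1↦10, 2↦1, 3↦1, 4↦10, 5↦6, 6↦0, 7↦3, 8↦4, 9↦3, 10↦0]  zeros at y ∈ {6, 10}
  x = 4: [0↦8, 1↦10, 2↦10, 3↦8, 4↦4, 5↦9, 6↦1, 7↦2, 8↦1, 9↦9, 10↦4]  zeros at y ∈ ∅
  x = 5: [0↦3, 1↦3, 2↦1, 3↦8, 4↦2, 5↦5, 6↦6, 7↦5, 8↦2, 9↦8, 10↦1]  zeros at y ∈ ∅
  x = 6: [0↦2, 1↦0, 2↦7, 3↦1, 4↦4, 5↦5, 6↦4, 7↦1, 8↦7, 9↦0, 10↦2]  zeros at y ∈ {1, 9}
  x = 7: [0↦5, 1↦1, 2↦6, 3↦9, 4↦10, 5↦9, 6↦6, 7↦1, 8↦5, 9↦7, 10↦7]  zeros at y ∈ ∅
  x = 8: [0↦1, 1↦6, 2↦9, 3↦10, 4↦9, 5↦6, 6↦1, 7↦5, 8↦7, 9↦7, 10↦5]  zeros at y ∈ ∅
  x = 9: [0↦1, 1↦4, 2↦5, 3↦4, 4↦1, 5↦7, 6↦0, 7↦2, 8↦2, 9↦0, 10↦7]  zeros at y ∈ {6, 9}
  x = 10: [0↦5, 1↦6, 2↦5, 3↦2, 4↦8, 5↦1, 6↦3, 7↦3, 8↦1, 9↦8, 10↦2]  zeros at y ∈ ∅
Collecting zeros: affine points = {(1, 1), (1, 8), (2, 8), (2, 10), (3, 6), (3, 10), (6, 1), (6, 9), (9, 6), (9, 9)}.
Total count |C(F_11)_aff| = 10.


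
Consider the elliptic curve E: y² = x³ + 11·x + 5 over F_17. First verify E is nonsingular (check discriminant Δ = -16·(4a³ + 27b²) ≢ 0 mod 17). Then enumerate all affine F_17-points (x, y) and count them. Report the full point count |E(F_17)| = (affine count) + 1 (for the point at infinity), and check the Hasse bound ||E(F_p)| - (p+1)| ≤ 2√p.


Affine points = {(1, 0), (2, 1), (2, 16), (5, 7), (5, 10), (6, 7), (6, 10), (7, 0), (9, 0), (13, 4), (13, 13), (14, 8), (14, 9), (15, 3), (15, 14)}; affine count = 15; |E(F_17)| = 16.

Discriminant check: Δ ∝ 4a³ + 27b² = 4·11³ + 27·5² = 4·1331 + 27·25 ≡ 15 (mod 17). Nonzero ⇒ E is nonsingular.
For each x ∈ F_17, compute rhs = x³ + 11·x + 5 mod 17, then count y ∈ F_17 with y² ≡ rhs.
  x = 0: rhs = 5, matching y values: none (0 points).
  x = 1: rhs = 0, matching y values: 0 (1 points).
  x = 2: rhs = 1, matching y values: 1, 16 (2 points).
  x = 3: rhs = 14, matching y values: none (0 points).
  x = 4: rhs = 11, matching y values: none (0 points).
  x = 5: rhs = 15, matching y values: 7, 10 (2 points).
  x = 6: rhs = 15, matching y values: 7, 10 (2 points).
  x = 7: rhs = 0, matching y values: 0 (1 points).
  x = 8: rhs = 10, matching y values: none (0 points).
  x = 9: rhs = 0, matching y values: 0 (1 points).
  x = 10: rhs = 10, matching y values: none (0 points).
  x = 11: rhs = 12, matching y values: none (0 points).
  x = 12: rhs = 12, matching y values: none (0 points).
  x = 13: rhs = 16, matching y values: 4, 13 (2 points).
  x = 14: rhs = 13, matching y values: 8, 9 (2 points).
  x = 15: rhs = 9, matching y values: 3, 14 (2 points).
  x = 16: rhs = 10, matching y values: none (0 points).
Total affine count: 15.
Full point count |E(F_17)| = 15 + 1 = 16.
Hasse bound: |16 − (17+1)| = |-2| = 2 ≤ 2√17 ≈ 8.2462 ✓.


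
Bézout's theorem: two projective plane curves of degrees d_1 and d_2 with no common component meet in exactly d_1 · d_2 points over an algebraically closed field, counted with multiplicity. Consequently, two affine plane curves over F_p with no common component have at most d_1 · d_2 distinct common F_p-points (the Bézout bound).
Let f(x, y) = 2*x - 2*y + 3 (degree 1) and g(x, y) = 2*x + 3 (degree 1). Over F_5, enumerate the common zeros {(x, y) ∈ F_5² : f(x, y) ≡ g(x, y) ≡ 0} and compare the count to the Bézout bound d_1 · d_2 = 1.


Common zeros: {(1, 0)}; count = 1; Bézout bound = 1.

deg(f) = 1, deg(g) = 1, so Bézout bound = 1.
Scan x ∈ F_5. For each x, list the y ∈ F_5 with f(x, y) ≡ 0 and those with g(x, y) ≡ 0 (mod 5); the common zeros in that column are the intersection.
  x = 0: f ≡ 0 at y ∈ {4}; g ≡ 0 at y ∈ ∅; common: ∅.
  x = 1: f ≡ 0 at y ∈ {0}; g ≡ 0 at y ∈ {0, 1, 2, 3, 4}; common: {0}.
  x = 2: f ≡ 0 at y ∈ {1}; g ≡ 0 at y ∈ ∅; common: ∅.
  x = 3: f ≡ 0 at y ∈ {2}; g ≡ 0 at y ∈ ∅; common: ∅.
  x = 4: f ≡ 0 at y ∈ {3}; g ≡ 0 at y ∈ ∅; common: ∅.
Collecting: common zeros = {(1, 0)}, so the count is 1.
Comparison with the Bézout bound: 1 ≤ 1 = deg(f)·deg(g), as expected for curves with no common component (the bound is attained).


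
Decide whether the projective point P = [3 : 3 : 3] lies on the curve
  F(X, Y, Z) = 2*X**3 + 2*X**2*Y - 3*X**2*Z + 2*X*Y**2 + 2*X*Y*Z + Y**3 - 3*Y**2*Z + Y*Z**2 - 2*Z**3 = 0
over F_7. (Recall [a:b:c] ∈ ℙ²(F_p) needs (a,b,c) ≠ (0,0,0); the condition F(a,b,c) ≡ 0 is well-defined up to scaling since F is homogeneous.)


F(3,3,3) ≡ 5 (mod 7); P is NOT on the curve.

Evaluate F(3, 3, 3) term-by-term (mod 7).
  2*X**3 ↦ 2·27·1·1 = 54
  2*X**2*Y ↦ 2·9·3·1 = 54
  -3*X**2*Z ↦ -3·9·1·3 = -81
  2*X*Y**2 ↦ 2·3·9·1 = 54
  2*X*Y*Z ↦ 2·3·3·3 = 54
  Y**3 ↦ 1·1·27·1 = 27
  -3*Y**2*Z ↦ -3·1·9·3 = -81
  Y*Z**2 ↦ 1·1·3·9 = 27
  -2*Z**3 ↦ -2·1·1·27 = -54
Sum: F(3, 3, 3) = (54) + (54) + (-81) + (54) + (54) + (27) + (-81) + (27) + (-54) = 54.
Reducing mod 7: 54 ≡ 5 (mod 7).
Since F(a, b, c) ≡ 5 ≠ 0 (mod 7), P does NOT lie on the curve.


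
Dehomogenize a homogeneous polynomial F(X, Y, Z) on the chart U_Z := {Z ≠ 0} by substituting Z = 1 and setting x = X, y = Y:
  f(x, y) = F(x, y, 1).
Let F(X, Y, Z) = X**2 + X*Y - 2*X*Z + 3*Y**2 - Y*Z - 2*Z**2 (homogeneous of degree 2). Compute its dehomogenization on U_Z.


f(x, y) = x**2 + x*y - 2*x + 3*y**2 - y - 2

On U_Z we set Z = 1. Each monomial c·X^i·Y^j·Z^k in F becomes c·x^i·y^j·1^k = c·x^i·y^j.
Substituting Z = 1: F(X, Y, 1) = x**2 + x*y - 2*x + 3*y**2 - y - 2.
Note: deg(f) ≤ deg(F) = 2; strict inequality happens when F is divisible by Z (lost terms).


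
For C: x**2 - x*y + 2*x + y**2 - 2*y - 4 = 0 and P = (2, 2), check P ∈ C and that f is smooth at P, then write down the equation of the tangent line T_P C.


Tangent line at P: 4*x - 8 = 0.

Step 1: f(2, 2) = 0, so P lies on C.
Step 2: partial derivatives
  f_x(x, y) = 2*x - y + 2, f_y(x, y) = -x + 2*y - 2.
  f_x(P) = 4, f_y(P) = 0 (gradient nonzero, so P is smooth).
Step 3: tangent line at P: 4·(x − 2) + 0·(y − 2) = 0.
Expanding: 4*x - 8 = 0.


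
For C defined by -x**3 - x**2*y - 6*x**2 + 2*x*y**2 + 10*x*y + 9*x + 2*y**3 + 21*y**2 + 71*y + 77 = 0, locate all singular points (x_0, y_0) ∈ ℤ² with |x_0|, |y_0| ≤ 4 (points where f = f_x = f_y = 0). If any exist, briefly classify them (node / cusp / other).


Singular points: {(-1, -3)}; classification: cusp.

Compute partial derivatives:
  f_x = -3*x**2 - 2*x*y - 12*x + 2*y**2 + 10*y + 9.
  f_y = -x**2 + 4*x*y + 10*x + 6*y**2 + 42*y + 71.
Scan x_0 ∈ {−4, ..., 4}. For each x_0, f_y(x_0, y) is a polynomial in y; find its integer roots y ∈ {−4, ..., 4}, then test f_x and f at those candidates.
  x = -4: f_y(-4, y) = 6*y**2 + 26*y + 15; no integer root y with |y| ≤ 4.
  x = -3: f_y(-3, y) = 6*y**2 + 30*y + 32; no integer root y with |y| ≤ 4.
  x = -2: f_y(-2, y) = 6*y**2 + 34*y + 47; no integer root y with |y| ≤ 4.
  x = -1: f_y(-1, y) = 6*y**2 + 38*y + 60; vanishes at y ∈ {-3}. (-1, -3): f_x = 0, f = 0 — SINGULAR.
  x = 0: f_y(0, y) = 6*y**2 + 42*y + 71; no integer root y with |y| ≤ 4.
  x = 1: f_y(1, y) = 6*y**2 + 46*y + 80; no integer root y with |y| ≤ 4.
  x = 2: f_y(2, y) = 6*y**2 + 50*y + 87; no integer root y with |y| ≤ 4.
  x = 3: f_y(3, y) = 6*y**2 + 54*y + 92; no integer root y with |y| ≤ 4.
  x = 4: f_y(4, y) = 6*y**2 + 58*y + 95; no integer root y with |y| ≤ 4.
Only singular point on the grid: (-1, -3).
Classify: substitute x = -1 + u, y = -3 + v and expand: f = -u**3 - u**2*v + 2*u*v**2 + 2*v**3 + v**2.
No constant or linear terms (consistent with a singular point). Quadratic part: v**2. Cubic part: -u**3 - u**2*v + 2*u*v**2 + 2*v**3.
The quadratic part v**2 is a perfect square, so there is a single (double) tangent line v = 0, i.e. y = -3. Restricting the cubic part to that line (v = 0) leaves -u**3 ≠ 0, so f is not divisible by v and the branch is v² ≈ u**3 to lowest order — this is a cusp.
Classification: cusp.


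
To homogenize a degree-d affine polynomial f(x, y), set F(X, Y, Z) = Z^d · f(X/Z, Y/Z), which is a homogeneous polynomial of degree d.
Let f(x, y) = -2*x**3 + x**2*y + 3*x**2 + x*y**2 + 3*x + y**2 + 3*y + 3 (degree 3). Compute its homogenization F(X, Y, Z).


F(X, Y, Z) = -2*X**3 + X**2*Y + 3*X**2*Z + X*Y**2 + 3*X*Z**2 + Y**2*Z + 3*Y*Z**2 + 3*Z**3

deg(f) = 3.
Substitute x = X/Z, y = Y/Z into f, then multiply by Z^3.
  monomial -2·x^3·y^0 ↦ -2·X^3·Y^0·Z^0.
  monomial 1·x^2·y^1 ↦ 1·X^2·Y^1·Z^0.
  monomial 3·x^2·y^0 ↦ 3·X^2·Y^0·Z^1.
  monomial 1·x^1·y^2 ↦ 1·X^1·Y^2·Z^0.
  monomial 3·x^1·y^0 ↦ 3·X^1·Y^0·Z^2.
  monomial 1·x^0·y^2 ↦ 1·X^0·Y^2·Z^1.
  monomial 3·x^0·y^1 ↦ 3·X^0·Y^1·Z^2.
  monomial 3·x^0·y^0 ↦ 3·X^0·Y^0·Z^3.
Collecting: F(X, Y, Z) = -2*X**3 + X**2*Y + 3*X**2*Z + X*Y**2 + 3*X*Z**2 + Y**2*Z + 3*Y*Z**2 + 3*Z**3.


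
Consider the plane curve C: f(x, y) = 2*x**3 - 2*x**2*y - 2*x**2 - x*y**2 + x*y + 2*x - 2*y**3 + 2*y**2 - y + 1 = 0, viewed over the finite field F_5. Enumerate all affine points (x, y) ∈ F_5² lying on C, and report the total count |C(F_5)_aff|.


Affine F_5-points: {(0, 1), (1, 1), (3, 4), (4, 0)}; count = 4.

For each of the 25 pairs (x, y) ∈ F_5², evaluate f(x, y) mod 5. Record the zeros.
  x = 0: [0↦1, 1↦0, 2↦1, 3↦2, 4↦1]  zeros at y ∈ {1}
  x = 1: [0↦3, 1↦0, 2↦2, 3↦2, 4↦3]  zeros at y ∈ {1}
  x = 2: [0↦3, 1↦4, 2↦3, 3↦3, 4↦2]  zeros at y ∈ ∅
  x = 3: [0↦3, 1↦4, 2↦1, 3↦2, 4↦0]  zeros at y ∈ {4}
  x = 4: [0↦0, 1↦2, 2↦3, 3↦1, 4↦4]  zeros at y ∈ {0}
Collecting zeros: affine points = {(0, 1), (1, 1), (3, 4), (4, 0)}.
Total count |C(F_5)_aff| = 4.


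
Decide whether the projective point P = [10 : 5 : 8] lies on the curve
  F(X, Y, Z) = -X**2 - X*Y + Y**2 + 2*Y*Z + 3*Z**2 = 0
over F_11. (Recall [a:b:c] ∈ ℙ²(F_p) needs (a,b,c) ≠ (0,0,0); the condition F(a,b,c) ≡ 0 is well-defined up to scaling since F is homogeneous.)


F(10,5,8) ≡ 4 (mod 11); P is NOT on the curve.

Evaluate F(10, 5, 8) term-by-term (mod 11).
  -X**2 ↦ -1·100·1·1 = -100
  -X*Y ↦ -1·10·5·1 = -50
  Y**2 ↦ 1·1·25·1 = 25
  2*Y*Z ↦ 2·1·5·8 = 80
  3*Z**2 ↦ 3·1·1·64 = 192
Sum: F(10, 5, 8) = (-100) + (-50) + (25) + (80) + (192) = 147.
Reducing mod 11: 147 ≡ 4 (mod 11).
Since F(a, b, c) ≡ 4 ≠ 0 (mod 11), P does NOT lie on the curve.


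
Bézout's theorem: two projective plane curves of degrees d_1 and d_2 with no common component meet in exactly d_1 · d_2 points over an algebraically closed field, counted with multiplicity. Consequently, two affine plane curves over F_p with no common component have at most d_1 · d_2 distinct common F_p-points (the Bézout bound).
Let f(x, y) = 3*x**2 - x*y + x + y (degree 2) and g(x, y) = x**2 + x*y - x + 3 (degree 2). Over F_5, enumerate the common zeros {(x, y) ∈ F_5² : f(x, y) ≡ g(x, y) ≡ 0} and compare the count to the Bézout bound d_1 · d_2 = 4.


Common zeros: ∅; count = 0; Bézout bound = 4.

deg(f) = 2, deg(g) = 2, so Bézout bound = 4.
Scan x ∈ F_5. For each x, list the y ∈ F_5 with f(x, y) ≡ 0 and those with g(x, y) ≡ 0 (mod 5); the common zeros in that column are the intersection.
  x = 0: f ≡ 0 at y ∈ {0}; g ≡ 0 at y ∈ ∅; common: ∅.
  x = 1: f ≡ 0 at y ∈ ∅; g ≡ 0 at y ∈ {2}; common: ∅.
  x = 2: f ≡ 0 at y ∈ {4}; g ≡ 0 at y ∈ {0}; common: ∅.
  x = 3: f ≡ 0 at y ∈ {0}; g ≡ 0 at y ∈ {2}; common: ∅.
  x = 4: f ≡ 0 at y ∈ {4}; g ≡ 0 at y ∈ {0}; common: ∅.
Collecting: common zeros = ∅, so the count is 0.
Comparison with the Bézout bound: 0 ≤ 4 = deg(f)·deg(g), as expected for curves with no common component (the affine F_5-count falls short of the bound because intersections may lie at infinity, over extension fields, or carry multiplicity).


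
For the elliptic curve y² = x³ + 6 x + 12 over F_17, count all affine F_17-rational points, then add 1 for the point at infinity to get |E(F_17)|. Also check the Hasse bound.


Affine points = {(1, 6), (1, 11), (2, 7), (2, 10), (4, 7), (4, 10), (6, 3), (6, 14), (9, 8), (9, 9), (10, 1), (10, 16), (11, 7), (11, 10), (13, 3), (13, 14), (14, 1), (14, 16), (15, 3), (15, 14)}; affine count = 20; |E(F_17)| = 21.

Discriminant check: Δ ∝ 4a³ + 27b² = 4·6³ + 27·12² = 4·216 + 27·144 ≡ 9 (mod 17). Nonzero ⇒ E is nonsingular.
For each x ∈ F_17, compute rhs = x³ + 6·x + 12 mod 17, then count y ∈ F_17 with y² ≡ rhs.
  x = 0: rhs = 12, matching y values: none (0 points).
  x = 1: rhs = 2, matching y values: 6, 11 (2 points).
  x = 2: rhs = 15, matching y values: 7, 10 (2 points).
  x = 3: rhs = 6, matching y values: none (0 points).
  x = 4: rhs = 15, matching y values: 7, 10 (2 points).
  x = 5: rhs = 14, matching y values: none (0 points).
  x = 6: rhs = 9, matching y values: 3, 14 (2 points).
  x = 7: rhs = 6, matching y values: none (0 points).
  x = 8: rhs = 11, matching y values: none (0 points).
  x = 9: rhs = 13, matching y values: 8, 9 (2 points).
  x = 10: rhs = 1, matching y values: 1, 16 (2 points).
  x = 11: rhs = 15, matching y values: 7, 10 (2 points).
  x = 12: rhs = 10, matching y values: none (0 points).
  x = 13: rhs = 9, matching y values: 3, 14 (2 points).
  x = 14: rhs = 1, matching y values: 1, 16 (2 points).
  x = 15: rhs = 9, matching y values: 3, 14 (2 points).
  x = 16: rhs = 5, matching y values: none (0 points).
Total affine count: 20.
Full point count |E(F_17)| = 20 + 1 = 21.
Hasse bound: |21 − (17+1)| = |3| = 3 ≤ 2√17 ≈ 8.2462 ✓.
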